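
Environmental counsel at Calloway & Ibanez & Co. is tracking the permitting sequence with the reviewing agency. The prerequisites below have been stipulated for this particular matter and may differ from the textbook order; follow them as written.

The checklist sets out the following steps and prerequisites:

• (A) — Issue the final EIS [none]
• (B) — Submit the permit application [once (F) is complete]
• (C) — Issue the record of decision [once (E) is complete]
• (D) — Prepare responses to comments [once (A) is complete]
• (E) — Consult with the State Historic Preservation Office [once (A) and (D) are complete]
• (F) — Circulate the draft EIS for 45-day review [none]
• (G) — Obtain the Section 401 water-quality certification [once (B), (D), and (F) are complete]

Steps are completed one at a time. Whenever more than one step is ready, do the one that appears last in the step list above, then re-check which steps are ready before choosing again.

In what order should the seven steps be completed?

(F), (B), (A), (D), (G), (E), (C)

Nothing is required for (F) and (A). (F) is listed later → (F) first.
(B) now also ready, so the ready set is {(B), (A)}; (B) is listed later → (B).
That leaves (A) as the only ready step → (A).
(D) needed (A), now all done → (D).
(G) and (E) are both available; (G) is listed later → (G).
Next only (E) has its prerequisites met → (E).
Next only (C) has its prerequisites met → (C).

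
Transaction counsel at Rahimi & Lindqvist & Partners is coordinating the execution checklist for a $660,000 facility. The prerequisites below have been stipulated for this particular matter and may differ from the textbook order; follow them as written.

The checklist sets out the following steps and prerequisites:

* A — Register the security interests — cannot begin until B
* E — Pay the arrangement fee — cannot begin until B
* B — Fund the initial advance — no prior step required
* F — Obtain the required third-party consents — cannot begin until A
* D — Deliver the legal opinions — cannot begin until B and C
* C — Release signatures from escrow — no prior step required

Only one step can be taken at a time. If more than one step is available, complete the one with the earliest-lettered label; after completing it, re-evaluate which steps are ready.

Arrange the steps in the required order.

B A C D E F

B and C have no prerequisites; B has the earlier label, so B is first.
Now A, C and E have their prerequisites met. A has the earlier label, so A next.
F now also ready, so the ready set is {C, E, F}; C has the earlier label → C.
Ready: D, E and F. D has the earlier label → D.
Ready: E and F. E has the earlier label → E.
F needed A, now all done → F.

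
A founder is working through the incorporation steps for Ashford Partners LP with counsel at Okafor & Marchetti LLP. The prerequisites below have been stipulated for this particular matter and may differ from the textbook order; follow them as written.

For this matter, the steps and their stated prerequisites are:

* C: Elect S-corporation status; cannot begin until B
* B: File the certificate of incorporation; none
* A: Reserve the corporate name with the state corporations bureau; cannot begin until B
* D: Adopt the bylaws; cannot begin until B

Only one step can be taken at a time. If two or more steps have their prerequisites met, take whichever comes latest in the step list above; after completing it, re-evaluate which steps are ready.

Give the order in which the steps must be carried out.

Only B has no prerequisites, so it is first.
Ready: D, A and C. D is listed later → D.
Ready: A and C. A is listed later → A.
C needed B, now all done → C.

B, D, A, C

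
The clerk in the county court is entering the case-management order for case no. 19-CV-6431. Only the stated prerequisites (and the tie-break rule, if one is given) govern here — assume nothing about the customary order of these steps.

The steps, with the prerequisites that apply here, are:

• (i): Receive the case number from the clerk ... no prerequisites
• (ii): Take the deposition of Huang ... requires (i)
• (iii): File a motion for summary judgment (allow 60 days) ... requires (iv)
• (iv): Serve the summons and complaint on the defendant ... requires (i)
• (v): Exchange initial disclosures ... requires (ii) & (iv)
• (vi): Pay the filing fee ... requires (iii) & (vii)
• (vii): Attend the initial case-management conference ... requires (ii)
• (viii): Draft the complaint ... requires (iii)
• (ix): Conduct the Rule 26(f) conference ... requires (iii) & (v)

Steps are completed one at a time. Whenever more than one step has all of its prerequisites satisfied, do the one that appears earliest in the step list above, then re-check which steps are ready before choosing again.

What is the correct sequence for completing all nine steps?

(i) has no prerequisites → (i) first.
Now (ii) and (iv) have their prerequisites met. (ii) is listed earlier, so (ii) next.
(vii) now also ready, so the ready set is {(iv), (vii)}; (iv) is listed earlier → (iv).
(iii) and (v) now also ready, so the ready set is {(iii), (v), (vii)}; (iii) is listed earlier → (iii).
(viii) now also ready, so the ready set is {(v), (vii), (viii)}; (v) is listed earlier → (v).
(ix) now also ready, so the ready set is {(vii), (viii), (ix)}; (vii) is listed earlier → (vii).
Ready: (vi), (viii) and (ix). (vi) is listed earlier → (vi).
Now (viii) and (ix) have their prerequisites met. (viii) is listed earlier, so (viii) next.
That leaves (ix) as the only ready step → (ix).

(i), (ii), (iv), (iii), (v), (vii), (vi), (viii), (ix)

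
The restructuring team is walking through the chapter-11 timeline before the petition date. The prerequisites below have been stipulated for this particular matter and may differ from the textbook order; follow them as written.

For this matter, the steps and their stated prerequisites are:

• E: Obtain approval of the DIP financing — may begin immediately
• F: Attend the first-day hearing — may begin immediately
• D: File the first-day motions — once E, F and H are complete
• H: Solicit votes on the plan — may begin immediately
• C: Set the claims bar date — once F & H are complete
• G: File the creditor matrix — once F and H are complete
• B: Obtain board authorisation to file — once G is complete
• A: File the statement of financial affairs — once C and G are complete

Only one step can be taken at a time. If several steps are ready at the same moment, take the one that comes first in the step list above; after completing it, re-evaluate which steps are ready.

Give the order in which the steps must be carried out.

Nothing is required for E, F and H. E is listed earlier → E first.
Ready: F and H. F is listed earlier → F.
H is the only step now ready → H.
Now D, C and G have their prerequisites met. D is listed earlier, so D next.
C and G are both available; C is listed earlier → C.
G needed F and H, now all done → G.
Now B and A have their prerequisites met. B is listed earlier, so B next.
A is the only step now ready → A.

E → F → H → D → C → G → B → A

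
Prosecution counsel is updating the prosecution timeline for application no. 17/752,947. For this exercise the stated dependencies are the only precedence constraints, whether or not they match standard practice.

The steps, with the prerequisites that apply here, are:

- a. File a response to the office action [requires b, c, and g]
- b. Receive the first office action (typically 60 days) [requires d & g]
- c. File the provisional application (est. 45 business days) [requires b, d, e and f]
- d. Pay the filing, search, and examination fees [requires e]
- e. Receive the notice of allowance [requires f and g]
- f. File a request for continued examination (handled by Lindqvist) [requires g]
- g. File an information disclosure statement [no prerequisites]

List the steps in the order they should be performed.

g → f → e → d → b → c → a

g is the only step with nothing outstanding, so it goes first.
f needed g, now all done → f.
That leaves e as the only ready step → e.
That leaves d as the only ready step → d.
b needed d and g, now all done → b.
c is the only step now ready → c.
a needed b, c and g, now all done → a.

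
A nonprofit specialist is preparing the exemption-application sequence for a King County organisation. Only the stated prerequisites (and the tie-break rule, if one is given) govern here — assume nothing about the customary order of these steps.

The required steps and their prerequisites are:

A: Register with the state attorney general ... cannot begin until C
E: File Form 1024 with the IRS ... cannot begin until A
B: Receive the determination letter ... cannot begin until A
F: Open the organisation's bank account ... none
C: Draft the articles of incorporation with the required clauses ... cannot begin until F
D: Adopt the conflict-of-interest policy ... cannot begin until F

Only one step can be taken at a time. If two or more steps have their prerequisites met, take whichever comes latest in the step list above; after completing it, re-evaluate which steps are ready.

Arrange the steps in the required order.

F, D, C, A, B, E

F has no prerequisites → F first.
D and C are both available; D is listed later → D.
That leaves C as the only ready step → C.
A needed C, now all done → A.
Ready: B and E. B is listed later → B.
E needed A, now all done → E.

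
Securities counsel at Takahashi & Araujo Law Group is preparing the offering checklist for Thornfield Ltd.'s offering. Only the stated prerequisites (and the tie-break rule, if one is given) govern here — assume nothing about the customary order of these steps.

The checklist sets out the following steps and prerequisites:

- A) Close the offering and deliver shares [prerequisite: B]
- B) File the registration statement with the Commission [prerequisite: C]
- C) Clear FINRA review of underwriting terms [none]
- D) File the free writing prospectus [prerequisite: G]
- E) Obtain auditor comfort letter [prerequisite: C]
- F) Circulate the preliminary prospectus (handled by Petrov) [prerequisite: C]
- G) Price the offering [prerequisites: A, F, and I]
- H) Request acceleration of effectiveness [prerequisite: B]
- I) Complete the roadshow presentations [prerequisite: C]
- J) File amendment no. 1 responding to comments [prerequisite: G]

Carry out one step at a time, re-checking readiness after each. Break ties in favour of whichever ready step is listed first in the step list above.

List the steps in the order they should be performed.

C is the only step with nothing outstanding, so it goes first.
Now B, E, F and I have their prerequisites met. B is listed earlier, so B next.
Ready: A, E, F, H and I. A is listed earlier → A.
Ready: E, F, H and I. E is listed earlier → E.
Now F, H and I have their prerequisites met. F is listed earlier, so F next.
Ready: H and I. H is listed earlier → H.
I needed C, now all done → I.
G needed A, F and I, now all done → G.
Now D and J have their prerequisites met. D is listed earlier, so D next.
That leaves J as the only ready step → J.

C B A E F H I G D J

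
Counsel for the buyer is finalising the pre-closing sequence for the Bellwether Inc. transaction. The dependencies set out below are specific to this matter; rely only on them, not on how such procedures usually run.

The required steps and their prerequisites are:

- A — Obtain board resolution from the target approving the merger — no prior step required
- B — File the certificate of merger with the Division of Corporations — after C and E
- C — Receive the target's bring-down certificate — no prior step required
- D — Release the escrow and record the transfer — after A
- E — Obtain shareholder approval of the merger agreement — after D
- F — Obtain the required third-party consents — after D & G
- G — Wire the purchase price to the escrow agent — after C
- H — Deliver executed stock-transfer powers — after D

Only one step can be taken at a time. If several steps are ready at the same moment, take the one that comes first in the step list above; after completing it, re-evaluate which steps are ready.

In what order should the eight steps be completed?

A, C, D, E, B, G, F, H

Nothing is required for A and C. A is listed earlier → A first.
D now also ready, so the ready set is {C, D}; C is listed earlier → C.
Ready: D and G. D is listed earlier → D.
E, G and H are all available; E is listed earlier → E.
B now also ready, so the ready set is {B, G, H}; B is listed earlier → B.
Ready: G and H. G is listed earlier → G.
F now also ready, so the ready set is {F, H}; F is listed earlier → F.
Next only H has its prerequisites met → H.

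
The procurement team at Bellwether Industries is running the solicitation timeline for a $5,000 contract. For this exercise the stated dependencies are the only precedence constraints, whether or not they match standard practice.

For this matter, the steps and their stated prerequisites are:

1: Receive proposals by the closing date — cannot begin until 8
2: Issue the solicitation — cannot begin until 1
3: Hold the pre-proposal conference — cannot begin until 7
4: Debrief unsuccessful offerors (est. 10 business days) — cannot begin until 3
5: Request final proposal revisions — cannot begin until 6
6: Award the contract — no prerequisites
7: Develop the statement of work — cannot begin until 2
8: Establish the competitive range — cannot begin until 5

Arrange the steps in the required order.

6 5 8 1 2 7 3 4

Only 6 has no prerequisites, so it is first.
Next only 5 has its prerequisites met → 5.
8 is the only step now ready → 8.
1 is the only step now ready → 1.
Next only 2 has its prerequisites met → 2.
7 needed 2, now all done → 7.
3 is the only step now ready → 3.
4 needed 3, now all done → 4.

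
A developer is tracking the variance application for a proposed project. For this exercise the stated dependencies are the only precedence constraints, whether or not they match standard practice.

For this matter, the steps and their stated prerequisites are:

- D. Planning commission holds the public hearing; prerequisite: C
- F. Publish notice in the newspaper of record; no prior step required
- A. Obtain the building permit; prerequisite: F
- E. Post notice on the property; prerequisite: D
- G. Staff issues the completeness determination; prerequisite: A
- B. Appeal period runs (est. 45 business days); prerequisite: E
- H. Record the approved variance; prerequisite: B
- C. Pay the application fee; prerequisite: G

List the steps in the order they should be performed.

F, A, G, C, D, E, B, H

Only F has no prerequisites, so it is first.
Next only A has its prerequisites met → A.
G needed A, now all done → G.
C is the only step now ready → C.
D is the only step now ready → D.
Next only E has its prerequisites met → E.
Next only B has its prerequisites met → B.
H needed B, now all done → H.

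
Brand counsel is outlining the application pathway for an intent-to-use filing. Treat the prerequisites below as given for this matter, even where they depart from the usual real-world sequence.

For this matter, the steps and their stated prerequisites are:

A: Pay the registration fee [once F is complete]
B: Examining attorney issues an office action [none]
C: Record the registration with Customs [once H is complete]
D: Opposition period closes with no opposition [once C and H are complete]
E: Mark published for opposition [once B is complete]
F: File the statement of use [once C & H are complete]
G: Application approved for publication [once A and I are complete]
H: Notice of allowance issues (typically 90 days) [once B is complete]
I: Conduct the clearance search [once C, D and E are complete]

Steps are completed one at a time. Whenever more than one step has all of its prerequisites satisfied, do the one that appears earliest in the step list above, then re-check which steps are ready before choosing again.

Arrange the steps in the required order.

B is the only step with nothing outstanding, so it goes first.
Ready: E and H. E is listed earlier → E.
Next only H has its prerequisites met → H.
C needed H, now all done → C.
Ready: D and F. D is listed earlier → D.
Now F and I have their prerequisites met. F is listed earlier, so F next.
A now also ready, so the ready set is {A, I}; A is listed earlier → A.
I is the only step now ready → I.
G needed A and I, now all done → G.

B E H C D F A I G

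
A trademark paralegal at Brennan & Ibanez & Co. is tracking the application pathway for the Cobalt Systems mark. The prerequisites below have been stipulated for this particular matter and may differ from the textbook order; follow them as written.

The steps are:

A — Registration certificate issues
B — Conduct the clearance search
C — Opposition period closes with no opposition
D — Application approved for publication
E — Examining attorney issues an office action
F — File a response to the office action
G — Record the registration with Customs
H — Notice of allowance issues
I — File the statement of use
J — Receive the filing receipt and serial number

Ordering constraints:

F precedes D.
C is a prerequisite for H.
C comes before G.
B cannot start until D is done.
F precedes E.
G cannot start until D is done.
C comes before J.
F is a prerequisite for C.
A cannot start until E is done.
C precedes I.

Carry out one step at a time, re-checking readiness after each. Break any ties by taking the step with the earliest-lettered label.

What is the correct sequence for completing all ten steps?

Only F has no prerequisites, so it is first.
Ready: C, D and E. C has the earlier label → C.
H, I and J now also ready, so the ready set is {D, E, H, I, J}; D has the earlier label → D.
B and G now also ready, so the ready set is {B, E, G, H, I, J}; B has the earlier label → B.
E, G, H, I and J are all available; E has the earlier label → E.
A now also ready, so the ready set is {A, G, H, I, J}; A has the earlier label → A.
Ready: G, H, I and J. G has the earlier label → G.
Now H, I and J have their prerequisites met. H has the earlier label, so H next.
I and J are both available; I has the earlier label → I.
J needed C, now all done → J.

F, C, D, B, E, A, G, H, I, J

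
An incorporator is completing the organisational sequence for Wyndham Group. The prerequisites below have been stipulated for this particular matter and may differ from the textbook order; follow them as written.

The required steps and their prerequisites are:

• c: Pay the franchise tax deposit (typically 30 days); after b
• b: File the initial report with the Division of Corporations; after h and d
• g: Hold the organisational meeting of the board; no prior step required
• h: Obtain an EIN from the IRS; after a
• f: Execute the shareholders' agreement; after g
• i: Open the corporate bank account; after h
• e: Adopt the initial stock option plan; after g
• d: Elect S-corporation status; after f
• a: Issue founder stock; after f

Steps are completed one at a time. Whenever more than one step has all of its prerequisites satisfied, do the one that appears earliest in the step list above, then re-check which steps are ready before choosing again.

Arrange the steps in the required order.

g → f → e → d → a → h → b → c → i

g has no prerequisites → g first.
Now f and e have their prerequisites met. f is listed earlier, so f next.
d and a now also ready, so the ready set is {e, d, a}; e is listed earlier → e.
Ready: d and a. d is listed earlier → d.
Next only a has its prerequisites met → a.
Next only h has its prerequisites met → h.
Now b and i have their prerequisites met. b is listed earlier, so b next.
c now also ready, so the ready set is {c, i}; c is listed earlier → c.
That leaves i as the only ready step → i.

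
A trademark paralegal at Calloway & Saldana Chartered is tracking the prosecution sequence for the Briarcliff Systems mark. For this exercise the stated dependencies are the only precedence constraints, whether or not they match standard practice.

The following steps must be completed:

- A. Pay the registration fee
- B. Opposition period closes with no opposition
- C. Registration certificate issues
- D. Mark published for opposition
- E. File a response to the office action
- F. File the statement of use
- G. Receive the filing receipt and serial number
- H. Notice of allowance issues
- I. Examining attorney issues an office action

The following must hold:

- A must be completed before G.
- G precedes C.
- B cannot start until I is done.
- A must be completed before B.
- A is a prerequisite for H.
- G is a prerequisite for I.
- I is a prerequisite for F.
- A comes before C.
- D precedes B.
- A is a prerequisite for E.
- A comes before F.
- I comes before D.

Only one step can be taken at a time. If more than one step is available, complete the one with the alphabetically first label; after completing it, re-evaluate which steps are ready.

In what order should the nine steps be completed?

Only A has no prerequisites, so it is first.
E, G and H are all available; E has the earlier label → E.
G and H are both available; G has the earlier label → G.
Ready: C, H and I. C has the earlier label → C.
H and I are both available; H has the earlier label → H.
I is the only step now ready → I.
D and F are both available; D has the earlier label → D.
B now also ready, so the ready set is {B, F}; B has the earlier label → B.
F needed A and I, now all done → F.

A → E → G → C → H → I → D → B → F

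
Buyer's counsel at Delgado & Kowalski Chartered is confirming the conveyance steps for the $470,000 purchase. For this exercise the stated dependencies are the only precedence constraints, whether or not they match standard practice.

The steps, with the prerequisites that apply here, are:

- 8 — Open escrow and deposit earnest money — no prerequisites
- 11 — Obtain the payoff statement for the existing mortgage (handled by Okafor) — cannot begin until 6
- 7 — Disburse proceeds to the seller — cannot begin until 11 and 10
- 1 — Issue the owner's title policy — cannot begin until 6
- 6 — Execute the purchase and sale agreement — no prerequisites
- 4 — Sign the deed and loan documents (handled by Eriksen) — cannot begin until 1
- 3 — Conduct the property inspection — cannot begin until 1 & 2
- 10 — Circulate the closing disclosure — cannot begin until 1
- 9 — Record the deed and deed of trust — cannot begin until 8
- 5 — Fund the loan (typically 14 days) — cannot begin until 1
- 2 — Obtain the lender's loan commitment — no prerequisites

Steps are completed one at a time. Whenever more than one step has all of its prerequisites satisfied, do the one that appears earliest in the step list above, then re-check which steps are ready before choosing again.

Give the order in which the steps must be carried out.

8, 6, 11, 1, 4, 10, 7, 9, 5, 2, 3

8, 6 and 2 have no prerequisites; 8 is listed earlier, so 8 is first.
Now 6, 9 and 2 have their prerequisites met. 6 is listed earlier, so 6 next.
Now 11, 1, 9 and 2 have their prerequisites met. 11 is listed earlier, so 11 next.
Now 1, 9 and 2 have their prerequisites met. 1 is listed earlier, so 1 next.
4, 10 and 5 now also ready, so the ready set is {4, 10, 9, 5, 2}; 4 is listed earlier → 4.
10, 9, 5 and 2 are all available; 10 is listed earlier → 10.
Now 7, 9, 5 and 2 have their prerequisites met. 7 is listed earlier, so 7 next.
9, 5 and 2 are all available; 9 is listed earlier → 9.
Ready: 5 and 2. 5 is listed earlier → 5.
That leaves 2 as the only ready step → 2.
3 needed 1 and 2, now all done → 3.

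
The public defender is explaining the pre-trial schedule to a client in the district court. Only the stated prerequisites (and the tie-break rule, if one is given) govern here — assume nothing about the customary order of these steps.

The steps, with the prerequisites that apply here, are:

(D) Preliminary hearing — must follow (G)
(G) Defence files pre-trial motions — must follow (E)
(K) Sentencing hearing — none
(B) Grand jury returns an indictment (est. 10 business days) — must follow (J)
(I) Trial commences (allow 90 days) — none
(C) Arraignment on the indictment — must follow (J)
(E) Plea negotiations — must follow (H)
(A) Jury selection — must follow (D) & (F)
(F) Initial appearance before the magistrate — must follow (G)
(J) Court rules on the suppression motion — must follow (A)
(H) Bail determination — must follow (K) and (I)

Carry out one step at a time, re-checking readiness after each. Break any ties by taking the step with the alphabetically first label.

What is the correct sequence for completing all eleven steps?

(I) and (K) have no prerequisites; (I) has the earlier label, so (I) is first.
That leaves (K) as the only ready step → (K).
(H) needed (I) and (K), now all done → (H).
(E) needed (H), now all done → (E).
Next only (G) has its prerequisites met → (G).
(D) and (F) are both available; (D) has the earlier label → (D).
(F) is the only step now ready → (F).
Next only (A) has its prerequisites met → (A).
(J) is the only step now ready → (J).
Now (B) and (C) have their prerequisites met. (B) has the earlier label, so (B) next.
(C) is the only step now ready → (C).

(I), (K), (H), (E), (G), (D), (F), (A), (J), (B), (C)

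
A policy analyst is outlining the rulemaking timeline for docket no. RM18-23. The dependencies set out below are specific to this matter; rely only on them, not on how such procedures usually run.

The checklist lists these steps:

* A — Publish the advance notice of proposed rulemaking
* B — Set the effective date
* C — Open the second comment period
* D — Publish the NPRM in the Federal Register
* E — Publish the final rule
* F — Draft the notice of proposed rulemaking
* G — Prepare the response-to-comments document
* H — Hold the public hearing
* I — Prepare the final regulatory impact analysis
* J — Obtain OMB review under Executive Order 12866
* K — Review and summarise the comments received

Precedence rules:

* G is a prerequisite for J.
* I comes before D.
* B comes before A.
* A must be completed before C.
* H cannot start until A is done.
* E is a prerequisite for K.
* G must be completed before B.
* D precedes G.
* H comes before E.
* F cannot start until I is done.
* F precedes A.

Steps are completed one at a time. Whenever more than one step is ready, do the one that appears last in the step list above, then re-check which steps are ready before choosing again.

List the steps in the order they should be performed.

I, F, D, G, J, B, A, H, E, K, C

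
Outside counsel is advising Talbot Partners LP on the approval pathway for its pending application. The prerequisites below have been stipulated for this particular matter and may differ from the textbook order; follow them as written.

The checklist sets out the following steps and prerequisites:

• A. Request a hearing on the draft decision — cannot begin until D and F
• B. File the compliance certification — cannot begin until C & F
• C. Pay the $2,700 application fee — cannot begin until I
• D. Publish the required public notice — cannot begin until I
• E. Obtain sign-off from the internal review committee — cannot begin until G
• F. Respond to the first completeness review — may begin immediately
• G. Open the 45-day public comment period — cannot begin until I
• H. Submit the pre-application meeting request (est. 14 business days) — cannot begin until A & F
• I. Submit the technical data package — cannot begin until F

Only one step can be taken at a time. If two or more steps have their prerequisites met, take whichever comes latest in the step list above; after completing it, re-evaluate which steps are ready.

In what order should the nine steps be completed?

F, I, G, E, D, C, B, A, H

F is the only step with nothing outstanding, so it goes first.
I needed F, now all done → I.
G, D and C are all available; G is listed later → G.
Now E, D and C have their prerequisites met. E is listed later, so E next.
Now D and C have their prerequisites met. D is listed later, so D next.
C and A are both available; C is listed later → C.
B now also ready, so the ready set is {B, A}; B is listed later → B.
A needed F and D, now all done → A.
H needed F and A, now all done → H.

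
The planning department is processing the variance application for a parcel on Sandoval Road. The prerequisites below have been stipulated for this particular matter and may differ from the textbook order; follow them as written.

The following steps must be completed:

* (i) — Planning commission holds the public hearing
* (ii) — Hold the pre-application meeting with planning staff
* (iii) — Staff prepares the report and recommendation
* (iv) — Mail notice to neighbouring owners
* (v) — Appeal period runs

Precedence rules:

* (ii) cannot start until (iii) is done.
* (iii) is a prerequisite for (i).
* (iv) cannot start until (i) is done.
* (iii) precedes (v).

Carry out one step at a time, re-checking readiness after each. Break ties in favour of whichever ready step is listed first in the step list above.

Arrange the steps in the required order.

(iii) (i) (ii) (iv) (v)

(iii) has no prerequisites → (iii) first.
(i), (ii) and (v) are all available; (i) is listed earlier → (i).
(iv) now also ready, so the ready set is {(ii), (iv), (v)}; (ii) is listed earlier → (ii).
Now (iv) and (v) have their prerequisites met. (iv) is listed earlier, so (iv) next.
(v) needed (iii), now all done → (v).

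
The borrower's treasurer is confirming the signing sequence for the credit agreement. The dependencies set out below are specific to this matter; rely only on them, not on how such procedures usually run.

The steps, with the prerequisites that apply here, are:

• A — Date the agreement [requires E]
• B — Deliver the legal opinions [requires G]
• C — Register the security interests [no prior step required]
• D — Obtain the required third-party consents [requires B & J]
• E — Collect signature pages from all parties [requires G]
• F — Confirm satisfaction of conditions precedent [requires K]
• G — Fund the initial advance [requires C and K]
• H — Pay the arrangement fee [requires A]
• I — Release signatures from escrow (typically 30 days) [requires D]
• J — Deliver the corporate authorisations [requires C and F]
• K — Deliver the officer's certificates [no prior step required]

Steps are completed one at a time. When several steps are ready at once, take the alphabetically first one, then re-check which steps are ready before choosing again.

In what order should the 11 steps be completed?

C and K have no prerequisites; C has the earlier label, so C is first.
K is the only step now ready → K.
Ready: F and G. F has the earlier label → F.
J now also ready, so the ready set is {G, J}; G has the earlier label → G.
B and E now also ready, so the ready set is {B, E, J}; B has the earlier label → B.
Now E and J have their prerequisites met. E has the earlier label, so E next.
A and J are both available; A has the earlier label → A.
H now also ready, so the ready set is {H, J}; H has the earlier label → H.
J needed C and F, now all done → J.
That leaves D as the only ready step → D.
I needed D, now all done → I.

C, K, F, G, B, E, A, H, J, D, I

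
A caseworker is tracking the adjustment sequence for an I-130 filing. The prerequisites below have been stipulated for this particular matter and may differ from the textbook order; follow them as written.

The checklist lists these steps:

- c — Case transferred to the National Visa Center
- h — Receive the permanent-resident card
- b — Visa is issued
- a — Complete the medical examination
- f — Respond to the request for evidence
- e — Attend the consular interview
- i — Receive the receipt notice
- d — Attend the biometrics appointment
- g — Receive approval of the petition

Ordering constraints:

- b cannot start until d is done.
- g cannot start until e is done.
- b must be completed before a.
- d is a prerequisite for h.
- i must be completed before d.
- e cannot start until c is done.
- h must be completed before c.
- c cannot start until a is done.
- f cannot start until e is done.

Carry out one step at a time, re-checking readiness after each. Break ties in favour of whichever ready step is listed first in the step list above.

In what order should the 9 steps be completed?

Only i has no prerequisites, so it is first.
That leaves d as the only ready step → d.
h and b are both available; h is listed earlier → h.
b is the only step now ready → b.
a needed b, now all done → a.
That leaves c as the only ready step → c.
e is the only step now ready → e.
Ready: f and g. f is listed earlier → f.
g is the only step now ready → g.

i → d → h → b → a → c → e → f → g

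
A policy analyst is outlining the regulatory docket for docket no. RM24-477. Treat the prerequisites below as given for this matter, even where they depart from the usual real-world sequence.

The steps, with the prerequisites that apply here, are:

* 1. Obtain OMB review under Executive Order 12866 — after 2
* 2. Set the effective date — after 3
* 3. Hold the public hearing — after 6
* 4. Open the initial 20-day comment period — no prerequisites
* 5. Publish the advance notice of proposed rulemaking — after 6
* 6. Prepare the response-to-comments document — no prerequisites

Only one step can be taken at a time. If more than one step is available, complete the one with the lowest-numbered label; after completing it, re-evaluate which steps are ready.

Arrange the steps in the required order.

4 → 6 → 3 → 2 → 1 → 5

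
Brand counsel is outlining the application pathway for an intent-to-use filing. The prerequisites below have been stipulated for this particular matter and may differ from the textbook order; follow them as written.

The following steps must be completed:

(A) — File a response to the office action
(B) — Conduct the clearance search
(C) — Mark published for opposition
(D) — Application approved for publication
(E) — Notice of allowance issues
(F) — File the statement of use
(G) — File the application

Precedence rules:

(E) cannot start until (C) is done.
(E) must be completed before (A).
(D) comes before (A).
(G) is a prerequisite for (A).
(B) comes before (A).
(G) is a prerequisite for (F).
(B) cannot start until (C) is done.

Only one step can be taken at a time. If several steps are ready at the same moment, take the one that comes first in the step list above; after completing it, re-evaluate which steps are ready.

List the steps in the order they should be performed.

(C), (B), (D), (E), (G), (A), (F)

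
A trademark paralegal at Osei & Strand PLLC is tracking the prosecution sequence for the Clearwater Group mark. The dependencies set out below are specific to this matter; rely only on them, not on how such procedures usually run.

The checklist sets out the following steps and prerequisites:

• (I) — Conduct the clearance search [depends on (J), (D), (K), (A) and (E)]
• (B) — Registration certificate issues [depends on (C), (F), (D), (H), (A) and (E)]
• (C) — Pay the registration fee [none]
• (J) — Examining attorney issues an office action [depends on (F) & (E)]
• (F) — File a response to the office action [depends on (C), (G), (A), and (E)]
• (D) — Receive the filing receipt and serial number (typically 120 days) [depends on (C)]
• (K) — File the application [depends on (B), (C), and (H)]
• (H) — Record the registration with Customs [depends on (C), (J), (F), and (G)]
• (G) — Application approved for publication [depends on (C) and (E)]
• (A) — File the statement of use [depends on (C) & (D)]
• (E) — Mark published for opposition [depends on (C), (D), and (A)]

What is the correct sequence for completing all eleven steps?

(C) → (D) → (A) → (E) → (G) → (F) → (J) → (H) → (B) → (K) → (I)

(C) is the only step with nothing outstanding, so it goes first.
Next only (D) has its prerequisites met → (D).
(A) is the only step now ready → (A).
That leaves (E) as the only ready step → (E).
(G) needed (C) and (E), now all done → (G).
(F) needed (C), (G), (A) and (E), now all done → (F).
(J) needed (F) and (E), now all done → (J).
That leaves (H) as the only ready step → (H).
(B) needed (C), (F), (D), (H), (A) and (E), now all done → (B).
(K) is the only step now ready → (K).
Next only (I) has its prerequisites met → (I).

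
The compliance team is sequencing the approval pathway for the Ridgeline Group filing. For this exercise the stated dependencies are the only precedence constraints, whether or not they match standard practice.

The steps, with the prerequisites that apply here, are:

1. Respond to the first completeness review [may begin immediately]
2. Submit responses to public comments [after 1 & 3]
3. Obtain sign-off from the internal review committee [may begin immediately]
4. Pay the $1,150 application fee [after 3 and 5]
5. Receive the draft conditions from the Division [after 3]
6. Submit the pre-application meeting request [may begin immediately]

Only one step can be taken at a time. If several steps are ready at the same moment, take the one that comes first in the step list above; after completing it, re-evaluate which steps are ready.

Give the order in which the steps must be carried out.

1 → 3 → 2 → 5 → 4 → 6

1, 3 and 6 have no prerequisites; 1 is listed earlier, so 1 is first.
Ready: 3 and 6. 3 is listed earlier → 3.
2 and 5 now also ready, so the ready set is {2, 5, 6}; 2 is listed earlier → 2.
Ready: 5 and 6. 5 is listed earlier → 5.
4 and 6 are both available; 4 is listed earlier → 4.
6 is the only step now ready → 6.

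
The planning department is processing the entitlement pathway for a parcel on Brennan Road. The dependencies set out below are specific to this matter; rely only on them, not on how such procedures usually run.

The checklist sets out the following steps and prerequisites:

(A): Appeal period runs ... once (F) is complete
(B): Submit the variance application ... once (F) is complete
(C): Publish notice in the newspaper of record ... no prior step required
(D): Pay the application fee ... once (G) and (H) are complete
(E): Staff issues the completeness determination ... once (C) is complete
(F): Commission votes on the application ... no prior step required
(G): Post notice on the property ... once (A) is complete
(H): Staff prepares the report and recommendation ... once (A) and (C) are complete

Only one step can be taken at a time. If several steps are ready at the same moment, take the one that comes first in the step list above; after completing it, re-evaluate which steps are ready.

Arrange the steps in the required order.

(C), (E), (F), (A), (B), (G), (H), (D)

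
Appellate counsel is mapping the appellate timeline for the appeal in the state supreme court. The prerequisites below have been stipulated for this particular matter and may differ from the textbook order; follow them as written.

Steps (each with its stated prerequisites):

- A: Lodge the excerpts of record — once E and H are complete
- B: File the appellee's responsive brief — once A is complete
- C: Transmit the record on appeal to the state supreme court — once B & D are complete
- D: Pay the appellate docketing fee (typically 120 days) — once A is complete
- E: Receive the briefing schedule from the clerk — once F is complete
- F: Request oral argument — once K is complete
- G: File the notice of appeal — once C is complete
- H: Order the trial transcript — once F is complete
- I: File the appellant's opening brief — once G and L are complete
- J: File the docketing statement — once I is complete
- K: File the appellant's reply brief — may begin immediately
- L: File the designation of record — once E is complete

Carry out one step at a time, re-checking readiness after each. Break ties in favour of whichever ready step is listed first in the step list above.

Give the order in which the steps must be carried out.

K has no prerequisites → K first.
Next only F has its prerequisites met → F.
Now E and H have their prerequisites met. E is listed earlier, so E next.
L now also ready, so the ready set is {H, L}; H is listed earlier → H.
Ready: A and L. A is listed earlier → A.
B, D and L are all available; B is listed earlier → B.
Ready: D and L. D is listed earlier → D.
C now also ready, so the ready set is {C, L}; C is listed earlier → C.
Now G and L have their prerequisites met. G is listed earlier, so G next.
L is the only step now ready → L.
I needed G and L, now all done → I.
Next only J has its prerequisites met → J.

K → F → E → H → A → B → D → C → G → L → I → J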